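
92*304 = 27968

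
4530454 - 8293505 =-3763051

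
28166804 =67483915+-39317111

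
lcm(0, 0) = 0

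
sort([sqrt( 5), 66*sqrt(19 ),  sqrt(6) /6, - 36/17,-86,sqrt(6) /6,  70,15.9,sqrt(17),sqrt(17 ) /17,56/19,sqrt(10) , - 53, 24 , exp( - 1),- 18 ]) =[ - 86,-53, - 18, - 36/17, sqrt( 17)/17 , exp( - 1 ), sqrt (6 ) /6, sqrt( 6 ) /6,sqrt( 5),56/19,  sqrt(10),  sqrt( 17), 15.9,24, 70, 66* sqrt(19) ]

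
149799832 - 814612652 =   -  664812820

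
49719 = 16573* 3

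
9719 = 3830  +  5889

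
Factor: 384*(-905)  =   - 347520 = - 2^7*3^1*5^1*181^1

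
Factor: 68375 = 5^3*  547^1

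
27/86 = 27/86 = 0.31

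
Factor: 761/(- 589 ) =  - 19^(-1 ) * 31^(  -  1)*761^1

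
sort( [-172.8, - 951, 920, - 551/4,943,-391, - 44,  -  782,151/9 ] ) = [ - 951, - 782, - 391, - 172.8, - 551/4,  -  44,151/9 , 920, 943 ] 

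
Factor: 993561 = 3^1 *37^1* 8951^1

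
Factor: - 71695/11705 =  - 14339/2341=- 13^1*1103^1*  2341^(-1)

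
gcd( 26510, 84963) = 1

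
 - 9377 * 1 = -9377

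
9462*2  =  18924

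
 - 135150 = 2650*( - 51)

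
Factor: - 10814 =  - 2^1*5407^1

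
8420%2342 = 1394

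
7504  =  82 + 7422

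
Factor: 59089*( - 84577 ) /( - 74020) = 4997570353/74020 = 2^(-2 )*5^(-1 )*37^1*83^1*1019^1 *1597^1*3701^( - 1)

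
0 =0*75620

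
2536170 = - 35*( - 72462)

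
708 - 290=418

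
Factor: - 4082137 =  - 1973^1 * 2069^1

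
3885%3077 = 808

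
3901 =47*83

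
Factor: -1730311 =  -11^1*17^1*19^1*487^1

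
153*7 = 1071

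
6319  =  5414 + 905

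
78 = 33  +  45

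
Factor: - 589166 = - 2^1*223^1 * 1321^1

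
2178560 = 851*2560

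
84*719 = 60396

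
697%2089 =697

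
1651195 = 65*25403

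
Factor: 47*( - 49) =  - 2303 = - 7^2*47^1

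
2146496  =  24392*88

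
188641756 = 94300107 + 94341649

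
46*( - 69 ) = -3174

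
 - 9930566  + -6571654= - 16502220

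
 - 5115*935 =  - 4782525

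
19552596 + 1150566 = 20703162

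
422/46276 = 211/23138 = 0.01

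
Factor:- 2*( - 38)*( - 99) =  - 2^2*3^2*11^1*19^1 = - 7524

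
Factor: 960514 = 2^1*179^1*2683^1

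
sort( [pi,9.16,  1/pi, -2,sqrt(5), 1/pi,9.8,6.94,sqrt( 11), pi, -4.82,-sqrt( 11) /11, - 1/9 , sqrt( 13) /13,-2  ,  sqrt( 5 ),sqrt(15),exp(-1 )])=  [  -  4.82, - 2, - 2, - sqrt(11 )/11, - 1/9, sqrt (13)/13, 1/pi, 1/pi,exp( -1), sqrt( 5),sqrt(5),  pi,pi,sqrt( 11 ),sqrt( 15 ),6.94,9.16,9.8]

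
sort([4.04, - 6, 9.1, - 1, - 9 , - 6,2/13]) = [ - 9, - 6 , - 6, - 1,2/13,  4.04,9.1 ] 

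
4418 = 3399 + 1019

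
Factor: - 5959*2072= - 12347048 = -2^3*7^1*37^1*59^1*101^1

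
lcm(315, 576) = 20160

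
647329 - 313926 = 333403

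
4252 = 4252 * 1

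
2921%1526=1395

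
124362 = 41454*3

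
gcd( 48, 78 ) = 6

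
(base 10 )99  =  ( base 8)143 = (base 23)47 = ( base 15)69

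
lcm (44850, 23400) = 538200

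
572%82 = 80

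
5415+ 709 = 6124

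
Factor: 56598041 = 1831^1*30911^1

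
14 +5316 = 5330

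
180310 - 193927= -13617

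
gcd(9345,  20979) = 21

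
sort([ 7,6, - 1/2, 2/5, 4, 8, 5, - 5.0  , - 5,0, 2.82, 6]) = [ - 5.0, - 5, - 1/2, 0, 2/5,2.82, 4 , 5, 6  ,  6, 7, 8 ] 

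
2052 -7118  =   - 5066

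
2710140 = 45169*60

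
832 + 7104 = 7936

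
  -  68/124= - 1 + 14/31 = - 0.55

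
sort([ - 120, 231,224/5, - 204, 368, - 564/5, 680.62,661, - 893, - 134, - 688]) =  [ - 893 , - 688 , - 204, -134, - 120, - 564/5, 224/5, 231,368, 661,680.62] 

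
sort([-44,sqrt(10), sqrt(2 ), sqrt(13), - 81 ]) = [ - 81,-44, sqrt(2 ), sqrt( 10), sqrt( 13 )]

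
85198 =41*2078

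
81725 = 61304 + 20421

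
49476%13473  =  9057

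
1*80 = 80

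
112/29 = 112/29 = 3.86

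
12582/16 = 786+3/8  =  786.38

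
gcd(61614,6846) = 6846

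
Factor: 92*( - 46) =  - 4232 = - 2^3*23^2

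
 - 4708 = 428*( - 11) 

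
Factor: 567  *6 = 3402  =  2^1 * 3^5*7^1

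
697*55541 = 38712077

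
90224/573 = 90224/573 = 157.46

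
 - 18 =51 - 69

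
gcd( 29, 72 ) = 1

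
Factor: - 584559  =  -3^2*64951^1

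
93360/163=93360/163 = 572.76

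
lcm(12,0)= 0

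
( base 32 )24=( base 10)68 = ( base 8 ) 104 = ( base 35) 1x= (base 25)2i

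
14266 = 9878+4388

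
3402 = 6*567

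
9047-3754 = 5293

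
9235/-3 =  -3079 + 2/3=- 3078.33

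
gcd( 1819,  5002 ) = 1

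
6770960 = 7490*904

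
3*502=1506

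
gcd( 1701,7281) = 9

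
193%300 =193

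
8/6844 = 2/1711= 0.00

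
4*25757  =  103028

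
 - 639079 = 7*( -91297 ) 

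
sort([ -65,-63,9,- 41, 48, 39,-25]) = [ - 65 ,-63,-41,  -  25,9,39,48]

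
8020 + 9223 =17243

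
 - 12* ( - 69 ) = 828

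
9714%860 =254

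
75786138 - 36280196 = 39505942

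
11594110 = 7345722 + 4248388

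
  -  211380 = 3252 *( - 65)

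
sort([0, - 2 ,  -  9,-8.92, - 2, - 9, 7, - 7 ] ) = [ -9, - 9, - 8.92, - 7, -2, - 2,0 , 7]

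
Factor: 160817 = 160817^1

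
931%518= 413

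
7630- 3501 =4129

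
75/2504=75/2504 = 0.03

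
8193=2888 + 5305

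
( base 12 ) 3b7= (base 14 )2cb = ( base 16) 23B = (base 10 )571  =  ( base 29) JK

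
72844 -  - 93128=165972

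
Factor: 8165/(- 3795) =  - 3^( - 1) * 11^(-1 )*71^1 = - 71/33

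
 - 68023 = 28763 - 96786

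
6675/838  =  6675/838 =7.97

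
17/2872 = 17/2872 = 0.01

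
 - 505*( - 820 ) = 414100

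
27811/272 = 27811/272 = 102.25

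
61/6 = 61/6 = 10.17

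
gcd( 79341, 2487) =3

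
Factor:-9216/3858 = -2^9*3^1*643^( - 1 ) = - 1536/643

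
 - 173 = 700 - 873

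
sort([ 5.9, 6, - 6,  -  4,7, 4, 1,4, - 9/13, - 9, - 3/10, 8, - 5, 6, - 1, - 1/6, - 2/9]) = [ - 9, - 6,- 5,- 4, - 1, - 9/13, - 3/10, - 2/9, - 1/6 , 1,4, 4, 5.9,6, 6, 7 , 8]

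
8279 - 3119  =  5160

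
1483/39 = 38 + 1/39  =  38.03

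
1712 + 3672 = 5384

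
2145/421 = 5+40/421 = 5.10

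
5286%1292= 118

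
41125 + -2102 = 39023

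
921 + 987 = 1908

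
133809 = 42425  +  91384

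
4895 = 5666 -771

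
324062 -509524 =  - 185462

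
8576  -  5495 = 3081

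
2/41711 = 2/41711 = 0.00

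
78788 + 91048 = 169836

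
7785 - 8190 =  - 405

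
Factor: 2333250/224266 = 1166625/112133 = 3^2*5^3*7^( - 1 )*17^1 * 61^1*83^( - 1)*193^( - 1 )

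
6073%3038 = 3035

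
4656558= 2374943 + 2281615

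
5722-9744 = -4022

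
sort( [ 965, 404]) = [ 404, 965]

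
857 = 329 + 528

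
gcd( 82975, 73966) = 1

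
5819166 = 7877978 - 2058812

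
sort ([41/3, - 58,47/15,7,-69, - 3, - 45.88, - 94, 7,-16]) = [ - 94, - 69 , - 58 , - 45.88, - 16, - 3,47/15,7,7,41/3 ]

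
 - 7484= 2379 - 9863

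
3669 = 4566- 897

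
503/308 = 503/308 = 1.63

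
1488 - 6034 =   -  4546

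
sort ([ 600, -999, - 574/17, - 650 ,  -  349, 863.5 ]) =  [ - 999,-650 , - 349 , - 574/17,600,  863.5]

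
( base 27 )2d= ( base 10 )67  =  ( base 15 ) 47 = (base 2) 1000011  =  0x43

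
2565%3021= 2565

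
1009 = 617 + 392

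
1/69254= 1/69254 = 0.00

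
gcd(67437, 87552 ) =9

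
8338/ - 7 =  - 1192 + 6/7 = - 1191.14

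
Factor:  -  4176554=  - 2^1*2088277^1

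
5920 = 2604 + 3316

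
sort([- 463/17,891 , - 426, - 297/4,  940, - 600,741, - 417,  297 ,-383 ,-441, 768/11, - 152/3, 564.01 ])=[ - 600, - 441 , - 426, - 417, - 383,  -  297/4, - 152/3, - 463/17, 768/11,297, 564.01, 741,891, 940]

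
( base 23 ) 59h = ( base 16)b35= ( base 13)13c9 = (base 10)2869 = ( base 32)2pl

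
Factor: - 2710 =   -  2^1*5^1*271^1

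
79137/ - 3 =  - 26379/1 = - 26379.00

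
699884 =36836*19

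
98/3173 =98/3173= 0.03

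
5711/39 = 5711/39= 146.44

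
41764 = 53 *788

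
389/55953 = 389/55953 = 0.01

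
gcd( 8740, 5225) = 95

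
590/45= 118/9 = 13.11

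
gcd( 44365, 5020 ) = 5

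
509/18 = 28+ 5/18   =  28.28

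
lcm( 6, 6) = 6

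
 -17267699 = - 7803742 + -9463957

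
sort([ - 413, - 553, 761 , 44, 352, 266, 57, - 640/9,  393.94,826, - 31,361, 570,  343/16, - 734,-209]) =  [ - 734, - 553, - 413, - 209, - 640/9,-31,343/16 , 44, 57, 266, 352, 361, 393.94, 570, 761, 826]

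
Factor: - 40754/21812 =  - 2^( - 1 )*19^( - 1)*71^1=- 71/38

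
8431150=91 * 92650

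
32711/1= 32711=32711.00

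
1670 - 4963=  - 3293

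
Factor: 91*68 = 6188 =2^2*7^1*13^1*17^1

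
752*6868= 5164736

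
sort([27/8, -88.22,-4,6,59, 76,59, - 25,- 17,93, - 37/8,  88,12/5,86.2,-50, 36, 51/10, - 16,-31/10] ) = [- 88.22, -50, - 25, -17, - 16, - 37/8, -4, - 31/10, 12/5,27/8,51/10,6, 36, 59,59, 76,86.2,88, 93] 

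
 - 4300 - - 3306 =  - 994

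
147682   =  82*1801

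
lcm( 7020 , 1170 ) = 7020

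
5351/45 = 118 + 41/45=   118.91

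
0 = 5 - 5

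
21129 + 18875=40004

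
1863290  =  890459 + 972831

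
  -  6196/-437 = 14 + 78/437 = 14.18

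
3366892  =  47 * 71636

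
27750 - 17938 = 9812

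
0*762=0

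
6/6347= 6/6347 = 0.00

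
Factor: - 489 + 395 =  - 94  =  -2^1*  47^1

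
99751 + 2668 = 102419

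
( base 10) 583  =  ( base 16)247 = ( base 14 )2D9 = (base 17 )205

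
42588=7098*6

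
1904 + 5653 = 7557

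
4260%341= 168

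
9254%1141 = 126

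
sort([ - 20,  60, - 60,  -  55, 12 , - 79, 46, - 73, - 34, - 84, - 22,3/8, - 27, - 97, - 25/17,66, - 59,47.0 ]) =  [ - 97, - 84, - 79,  -  73, - 60, - 59,-55, -34, -27,-22, - 20, - 25/17, 3/8, 12, 46, 47.0, 60, 66 ] 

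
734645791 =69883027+664762764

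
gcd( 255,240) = 15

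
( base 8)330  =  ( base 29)7d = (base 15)e6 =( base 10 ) 216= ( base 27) 80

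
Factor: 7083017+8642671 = 15725688 = 2^3*3^1*11^1  *59567^1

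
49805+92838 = 142643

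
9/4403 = 9/4403 = 0.00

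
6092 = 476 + 5616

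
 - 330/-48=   55/8 = 6.88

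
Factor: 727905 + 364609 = 2^1*167^1*3271^1= 1092514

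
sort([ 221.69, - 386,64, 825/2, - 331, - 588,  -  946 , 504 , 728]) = [-946, - 588, - 386, - 331, 64,221.69,825/2, 504,  728 ] 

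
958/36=26  +  11/18= 26.61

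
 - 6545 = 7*( - 935 )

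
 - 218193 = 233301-451494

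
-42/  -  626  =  21/313 = 0.07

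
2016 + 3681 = 5697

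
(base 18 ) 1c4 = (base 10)544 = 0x220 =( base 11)455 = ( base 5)4134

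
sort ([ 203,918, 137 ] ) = [ 137, 203,918]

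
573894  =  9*63766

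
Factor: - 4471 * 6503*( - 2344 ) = 2^3 * 7^1*17^1* 263^1*293^1*929^1 = 68151596072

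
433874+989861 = 1423735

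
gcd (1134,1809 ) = 27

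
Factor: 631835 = 5^1  *  107^1 * 1181^1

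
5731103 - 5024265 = 706838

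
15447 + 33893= 49340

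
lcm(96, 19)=1824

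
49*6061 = 296989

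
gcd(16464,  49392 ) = 16464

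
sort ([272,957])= [272,957] 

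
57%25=7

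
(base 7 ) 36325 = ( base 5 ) 300202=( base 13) 43A2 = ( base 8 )22323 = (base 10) 9427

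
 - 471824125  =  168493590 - 640317715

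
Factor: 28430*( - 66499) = -1890566570 = -  2^1*5^1* 2843^1 *66499^1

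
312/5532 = 26/461 = 0.06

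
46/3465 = 46/3465 =0.01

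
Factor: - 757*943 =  - 23^1 * 41^1*757^1 = - 713851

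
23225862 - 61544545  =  -38318683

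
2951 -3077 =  - 126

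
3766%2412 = 1354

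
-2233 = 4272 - 6505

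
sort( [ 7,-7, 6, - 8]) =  [ - 8, - 7,6, 7]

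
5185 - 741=4444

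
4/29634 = 2/14817 = 0.00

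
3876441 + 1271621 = 5148062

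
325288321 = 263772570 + 61515751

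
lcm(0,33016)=0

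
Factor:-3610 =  - 2^1*5^1*19^2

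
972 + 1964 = 2936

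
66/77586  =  11/12931=   0.00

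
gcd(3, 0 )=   3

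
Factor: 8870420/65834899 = 2^2*5^1*109^1 * 313^1  *  5064223^( - 1 ) =682340/5064223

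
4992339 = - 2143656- - 7135995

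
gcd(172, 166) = 2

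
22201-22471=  - 270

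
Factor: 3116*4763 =14841508 = 2^2*11^1 * 19^1  *41^1*433^1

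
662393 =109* 6077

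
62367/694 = 62367/694  =  89.87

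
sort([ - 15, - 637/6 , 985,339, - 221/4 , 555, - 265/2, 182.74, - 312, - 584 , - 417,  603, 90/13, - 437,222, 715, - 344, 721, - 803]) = [ - 803, - 584, - 437,-417, - 344, - 312,  -  265/2, - 637/6, -221/4, - 15  ,  90/13,182.74,222, 339,  555, 603 , 715, 721, 985]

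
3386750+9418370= 12805120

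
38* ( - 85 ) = -3230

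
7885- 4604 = 3281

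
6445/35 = 1289/7 = 184.14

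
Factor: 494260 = 2^2 *5^1*13^1 * 1901^1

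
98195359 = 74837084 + 23358275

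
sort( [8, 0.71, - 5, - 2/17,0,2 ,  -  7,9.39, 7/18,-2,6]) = [ - 7,  -  5 , - 2, - 2/17,  0,7/18,0.71,2, 6,  8, 9.39 ] 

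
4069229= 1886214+2183015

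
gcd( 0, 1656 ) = 1656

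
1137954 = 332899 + 805055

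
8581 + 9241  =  17822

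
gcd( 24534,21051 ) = 9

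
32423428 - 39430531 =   -  7007103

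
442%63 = 1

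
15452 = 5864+9588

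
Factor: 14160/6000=59/25 = 5^( - 2 )*59^1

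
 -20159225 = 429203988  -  449363213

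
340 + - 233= 107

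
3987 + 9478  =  13465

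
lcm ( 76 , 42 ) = 1596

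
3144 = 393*8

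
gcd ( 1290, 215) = 215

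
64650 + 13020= 77670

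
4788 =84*57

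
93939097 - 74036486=19902611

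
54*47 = 2538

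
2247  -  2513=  - 266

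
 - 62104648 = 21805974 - 83910622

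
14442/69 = 4814/23=209.30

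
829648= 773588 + 56060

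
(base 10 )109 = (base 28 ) 3p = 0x6D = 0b1101101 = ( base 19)5e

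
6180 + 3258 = 9438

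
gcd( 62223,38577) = 21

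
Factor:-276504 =  -  2^3*3^1 * 41^1* 281^1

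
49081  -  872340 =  - 823259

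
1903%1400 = 503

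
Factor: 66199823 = 61^1 * 521^1 *2083^1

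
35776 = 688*52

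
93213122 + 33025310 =126238432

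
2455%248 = 223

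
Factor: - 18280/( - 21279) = 2^3*3^(-1) *5^1*41^( - 1 )*173^(-1)*457^1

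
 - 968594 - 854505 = - 1823099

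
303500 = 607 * 500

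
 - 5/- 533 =5/533 = 0.01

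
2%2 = 0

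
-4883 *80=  - 390640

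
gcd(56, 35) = 7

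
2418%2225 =193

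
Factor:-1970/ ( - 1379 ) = 2^1*5^1 * 7^( - 1)=10/7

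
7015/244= 115/4 = 28.75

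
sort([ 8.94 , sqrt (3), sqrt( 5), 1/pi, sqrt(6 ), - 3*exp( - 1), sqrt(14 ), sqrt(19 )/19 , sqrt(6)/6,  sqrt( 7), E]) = [ - 3*  exp( - 1),sqrt( 19)/19,1/pi,sqrt( 6)/6, sqrt(3), sqrt( 5), sqrt( 6),sqrt( 7 ), E, sqrt( 14),8.94]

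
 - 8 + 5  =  -3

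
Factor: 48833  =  47^1* 1039^1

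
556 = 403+153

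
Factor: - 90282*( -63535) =5736066870 =2^1*3^1*  5^1*41^1*97^1*131^1*367^1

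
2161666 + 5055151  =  7216817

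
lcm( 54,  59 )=3186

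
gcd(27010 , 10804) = 5402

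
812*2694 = 2187528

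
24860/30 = 828 + 2/3  =  828.67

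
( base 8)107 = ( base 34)23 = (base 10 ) 71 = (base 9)78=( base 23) 32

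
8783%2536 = 1175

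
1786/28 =63+ 11/14=63.79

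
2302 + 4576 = 6878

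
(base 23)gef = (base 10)8801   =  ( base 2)10001001100001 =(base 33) 82n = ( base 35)76G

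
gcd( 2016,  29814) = 6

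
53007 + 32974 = 85981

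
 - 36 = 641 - 677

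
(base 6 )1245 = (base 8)475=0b100111101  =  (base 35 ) 92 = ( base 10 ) 317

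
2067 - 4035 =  - 1968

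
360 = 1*360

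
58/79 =58/79 =0.73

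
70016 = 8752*8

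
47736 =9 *5304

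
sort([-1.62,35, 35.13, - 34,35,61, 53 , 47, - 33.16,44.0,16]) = [ - 34,- 33.16,  -  1.62,16, 35,35,35.13,44.0, 47,53, 61]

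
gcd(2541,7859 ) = 1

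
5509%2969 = 2540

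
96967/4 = 96967/4=24241.75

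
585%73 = 1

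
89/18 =89/18 = 4.94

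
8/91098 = 4/45549 = 0.00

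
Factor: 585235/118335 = 727/147=3^( - 1 )*7^ ( - 2 )*727^1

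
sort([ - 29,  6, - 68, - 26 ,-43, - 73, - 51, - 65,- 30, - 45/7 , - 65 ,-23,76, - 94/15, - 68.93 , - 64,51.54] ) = [ - 73,- 68.93,-68, - 65, - 65,  -  64, - 51,- 43, - 30, - 29, - 26 ,  -  23, - 45/7, -94/15, 6, 51.54,76] 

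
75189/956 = 75189/956 = 78.65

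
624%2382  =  624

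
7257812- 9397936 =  -2140124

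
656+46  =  702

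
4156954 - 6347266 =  - 2190312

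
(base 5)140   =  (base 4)231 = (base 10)45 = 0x2d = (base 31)1e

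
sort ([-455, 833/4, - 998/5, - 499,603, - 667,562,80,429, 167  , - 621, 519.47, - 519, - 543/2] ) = [ - 667,  -  621,- 519, - 499, - 455, - 543/2, -998/5, 80, 167, 833/4,429, 519.47, 562,603 ]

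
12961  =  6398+6563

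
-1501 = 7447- 8948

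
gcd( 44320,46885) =5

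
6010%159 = 127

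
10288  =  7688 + 2600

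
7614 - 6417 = 1197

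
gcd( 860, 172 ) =172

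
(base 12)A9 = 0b10000001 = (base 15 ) 89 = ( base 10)129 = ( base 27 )4l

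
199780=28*7135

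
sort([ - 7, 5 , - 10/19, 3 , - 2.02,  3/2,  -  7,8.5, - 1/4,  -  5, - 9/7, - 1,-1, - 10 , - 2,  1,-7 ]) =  [  -  10, - 7, - 7 ,-7, - 5,  -  2.02, - 2,-9/7 , - 1,-1 ,-10/19,- 1/4,1, 3/2,3, 5, 8.5] 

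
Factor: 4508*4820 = 21728560= 2^4*5^1*7^2*23^1 * 241^1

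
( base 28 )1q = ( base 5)204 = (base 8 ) 66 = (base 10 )54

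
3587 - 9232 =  - 5645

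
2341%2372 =2341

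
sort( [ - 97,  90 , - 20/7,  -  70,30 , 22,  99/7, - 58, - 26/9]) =[ - 97, - 70, - 58, - 26/9,-20/7, 99/7,22, 30,90] 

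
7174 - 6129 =1045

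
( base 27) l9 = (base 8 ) 1100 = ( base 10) 576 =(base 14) 2D2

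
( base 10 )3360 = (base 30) 3M0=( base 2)110100100000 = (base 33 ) 32R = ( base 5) 101420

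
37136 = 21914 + 15222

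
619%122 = 9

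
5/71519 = 5/71519 = 0.00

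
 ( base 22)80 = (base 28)68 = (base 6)452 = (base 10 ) 176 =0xb0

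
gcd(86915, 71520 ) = 5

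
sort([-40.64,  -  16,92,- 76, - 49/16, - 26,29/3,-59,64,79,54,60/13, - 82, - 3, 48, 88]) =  [  -  82,- 76,-59,-40.64,-26,  -  16, -49/16,- 3,60/13,29/3,48 , 54,64 , 79, 88,92]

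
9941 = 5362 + 4579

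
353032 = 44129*8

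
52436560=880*59587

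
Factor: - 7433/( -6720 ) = 2^( - 6)*3^( - 1 )*5^( - 1)*7^( - 1)*7433^1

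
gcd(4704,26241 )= 3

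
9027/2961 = 1003/329 = 3.05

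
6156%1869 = 549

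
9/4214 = 9/4214 = 0.00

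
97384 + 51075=148459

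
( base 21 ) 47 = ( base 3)10101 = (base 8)133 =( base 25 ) 3g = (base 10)91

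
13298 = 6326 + 6972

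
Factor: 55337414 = 2^1*11^2*17^1*13451^1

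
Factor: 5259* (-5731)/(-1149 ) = 10046443/383=11^1*383^( - 1)*521^1*1753^1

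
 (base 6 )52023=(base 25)B22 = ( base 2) 1101100001111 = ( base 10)6927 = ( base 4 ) 1230033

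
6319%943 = 661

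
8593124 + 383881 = 8977005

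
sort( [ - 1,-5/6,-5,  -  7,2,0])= [ - 7, -5, - 1, - 5/6,0,2] 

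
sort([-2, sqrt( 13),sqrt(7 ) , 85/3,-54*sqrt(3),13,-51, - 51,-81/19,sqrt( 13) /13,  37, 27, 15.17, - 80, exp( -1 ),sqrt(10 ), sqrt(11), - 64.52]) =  [ - 54 * sqrt(3),  -  80,- 64.52, - 51, - 51,-81/19,-2,sqrt(13 )/13,exp( - 1),  sqrt( 7), sqrt(10), sqrt ( 11) , sqrt( 13 ),13,15.17, 27,85/3,37 ] 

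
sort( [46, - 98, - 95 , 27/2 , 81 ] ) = [ - 98, - 95, 27/2,46, 81 ] 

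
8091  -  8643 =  - 552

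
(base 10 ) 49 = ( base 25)1o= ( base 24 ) 21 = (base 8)61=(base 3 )1211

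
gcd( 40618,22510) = 2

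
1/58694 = 1/58694 = 0.00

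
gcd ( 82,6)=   2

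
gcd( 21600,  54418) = 2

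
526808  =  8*65851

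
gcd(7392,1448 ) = 8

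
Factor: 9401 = 7^1*17^1*79^1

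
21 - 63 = - 42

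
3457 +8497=11954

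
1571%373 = 79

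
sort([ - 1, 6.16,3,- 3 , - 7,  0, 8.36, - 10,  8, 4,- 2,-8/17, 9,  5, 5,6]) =[ -10,- 7, - 3, - 2, - 1, - 8/17, 0 , 3, 4,5,  5,6,6.16, 8,8.36, 9]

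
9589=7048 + 2541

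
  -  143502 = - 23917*6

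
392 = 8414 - 8022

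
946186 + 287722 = 1233908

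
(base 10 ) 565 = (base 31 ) I7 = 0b1000110101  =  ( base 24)nd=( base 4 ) 20311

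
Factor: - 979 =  - 11^1*89^1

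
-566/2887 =- 1 + 2321/2887 = - 0.20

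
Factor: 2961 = 3^2*7^1*47^1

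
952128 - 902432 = 49696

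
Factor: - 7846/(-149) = 2^1*149^( - 1 )*3923^1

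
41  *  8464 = 347024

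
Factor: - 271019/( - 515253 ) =3^( - 1 )*7^2*17^( - 1) *5531^1*10103^( - 1 )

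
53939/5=53939/5 = 10787.80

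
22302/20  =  1115 + 1/10 = 1115.10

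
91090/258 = 353+ 8/129 = 353.06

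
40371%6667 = 369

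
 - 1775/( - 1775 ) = 1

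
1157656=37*31288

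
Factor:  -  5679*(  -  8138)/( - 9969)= - 2^1* 3^1*  13^1 *313^1 *631^1*3323^( - 1 ) = - 15405234/3323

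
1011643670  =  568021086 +443622584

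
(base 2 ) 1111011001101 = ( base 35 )6fa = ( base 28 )a1h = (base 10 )7885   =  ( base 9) 11731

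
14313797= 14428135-114338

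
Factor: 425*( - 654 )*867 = -240982650 = - 2^1*3^2*5^2*17^3* 109^1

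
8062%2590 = 292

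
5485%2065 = 1355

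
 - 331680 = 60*( - 5528 ) 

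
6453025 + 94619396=101072421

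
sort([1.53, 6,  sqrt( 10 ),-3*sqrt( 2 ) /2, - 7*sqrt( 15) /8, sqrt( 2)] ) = [ - 7*sqrt (15)/8, - 3*sqrt(2)/2,sqrt( 2 ),1.53, sqrt(10 ),6 ] 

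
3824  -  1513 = 2311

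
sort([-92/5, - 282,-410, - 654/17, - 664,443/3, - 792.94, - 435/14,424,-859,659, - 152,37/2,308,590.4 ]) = [ - 859,-792.94, - 664, - 410,-282, - 152,-654/17, - 435/14 ,-92/5,37/2 , 443/3, 308,  424,590.4, 659 ]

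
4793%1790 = 1213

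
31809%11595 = 8619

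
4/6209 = 4/6209 = 0.00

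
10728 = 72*149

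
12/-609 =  - 1 + 199/203 = - 0.02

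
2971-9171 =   -  6200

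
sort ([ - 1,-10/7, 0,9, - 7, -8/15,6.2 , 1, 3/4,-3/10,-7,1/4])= [-7, - 7, - 10/7, - 1, - 8/15, - 3/10, 0, 1/4,3/4, 1, 6.2, 9 ] 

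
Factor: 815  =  5^1*163^1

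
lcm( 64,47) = 3008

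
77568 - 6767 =70801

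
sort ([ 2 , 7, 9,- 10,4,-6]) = [ - 10,  -  6,2 , 4,7,  9 ]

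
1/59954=1/59954=0.00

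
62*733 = 45446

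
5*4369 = 21845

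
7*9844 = 68908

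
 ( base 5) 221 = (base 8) 75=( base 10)61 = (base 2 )111101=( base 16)3d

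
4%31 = 4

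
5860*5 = 29300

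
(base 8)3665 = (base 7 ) 5516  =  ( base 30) 25n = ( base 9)2632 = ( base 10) 1973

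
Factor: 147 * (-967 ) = - 3^1*7^2 * 967^1  =  - 142149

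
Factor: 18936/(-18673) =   -  72/71 = - 2^3*3^2* 71^( - 1)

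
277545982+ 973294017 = 1250839999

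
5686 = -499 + 6185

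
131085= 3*43695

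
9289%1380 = 1009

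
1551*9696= 15038496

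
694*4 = 2776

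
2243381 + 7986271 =10229652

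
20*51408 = 1028160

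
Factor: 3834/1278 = 3^1 = 3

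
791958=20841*38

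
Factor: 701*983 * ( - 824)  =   - 2^3*103^1 * 701^1* 983^1 = - 567804392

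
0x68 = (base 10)104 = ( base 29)3H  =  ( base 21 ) 4K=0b1101000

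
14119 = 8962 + 5157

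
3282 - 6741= - 3459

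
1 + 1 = 2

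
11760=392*30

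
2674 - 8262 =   -  5588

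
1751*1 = 1751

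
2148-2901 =  -  753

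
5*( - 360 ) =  - 1800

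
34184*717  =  24509928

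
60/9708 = 5/809 = 0.01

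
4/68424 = 1/17106=0.00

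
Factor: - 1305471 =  -3^1 *19^1 * 37^1*619^1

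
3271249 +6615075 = 9886324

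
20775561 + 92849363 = 113624924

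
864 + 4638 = 5502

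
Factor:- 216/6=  - 2^2*3^2 = - 36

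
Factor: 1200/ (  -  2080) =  - 2^( - 1)*3^1*5^1*13^(  -  1) = - 15/26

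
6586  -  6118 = 468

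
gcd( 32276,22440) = 4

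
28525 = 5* 5705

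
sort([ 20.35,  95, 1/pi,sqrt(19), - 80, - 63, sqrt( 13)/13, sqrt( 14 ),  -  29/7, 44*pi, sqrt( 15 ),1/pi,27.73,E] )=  [  -  80,  -  63, - 29/7,sqrt ( 13)/13,  1/pi, 1/pi, E, sqrt( 14 ), sqrt (15), sqrt ( 19), 20.35,27.73, 95, 44*pi ]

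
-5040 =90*(-56)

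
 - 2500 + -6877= - 9377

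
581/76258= 83/10894  =  0.01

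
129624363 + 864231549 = 993855912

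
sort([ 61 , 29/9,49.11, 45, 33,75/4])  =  [29/9, 75/4, 33, 45,49.11, 61]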